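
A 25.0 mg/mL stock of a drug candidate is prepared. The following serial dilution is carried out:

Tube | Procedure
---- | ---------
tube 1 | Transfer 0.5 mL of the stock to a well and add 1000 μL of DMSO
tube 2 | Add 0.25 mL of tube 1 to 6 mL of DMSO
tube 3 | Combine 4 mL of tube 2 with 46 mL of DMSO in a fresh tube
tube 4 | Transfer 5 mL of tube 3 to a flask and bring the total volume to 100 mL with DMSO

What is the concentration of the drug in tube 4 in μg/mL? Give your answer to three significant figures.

Step 1: 0.5 mL + 1000 μL = 1.5 mL total → factor 1.5/0.5 = 3
Step 2: 0.25 mL + 6 mL = 6.25 mL total → factor 6.25/0.25 = 25
Step 3: 4 mL + 46 mL = 50 mL total → factor 50/4 = 12.5
Step 4: 5 mL brought to 100 mL → factor 100/5 = 20
Overall dilution factor = 3 × 25 × 12.5 × 20 = 18750
Final = 25.0 mg/mL / 18750 = 0.001333 mg/mL = 1.33 μg/mL

1.33 μg/mL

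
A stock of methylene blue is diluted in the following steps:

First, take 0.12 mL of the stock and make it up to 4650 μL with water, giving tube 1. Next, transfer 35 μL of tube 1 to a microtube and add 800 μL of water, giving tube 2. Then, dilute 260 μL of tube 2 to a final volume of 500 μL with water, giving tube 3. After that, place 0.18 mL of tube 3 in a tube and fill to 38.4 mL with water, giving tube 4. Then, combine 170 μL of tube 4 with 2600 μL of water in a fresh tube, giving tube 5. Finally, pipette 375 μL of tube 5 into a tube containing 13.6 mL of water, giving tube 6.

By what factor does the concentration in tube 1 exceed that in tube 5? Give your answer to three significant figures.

1.59 × 10^5

Step 1: 0.12 mL brought to 4650 μL → factor 4.65/0.12 = 38.75
Step 2: 35 μL + 800 μL = 835 μL total → factor 835/35 = 23.857
Step 3: 260 μL brought to 500 μL → factor 500/260 = 1.9231
Step 4: 0.18 mL brought to 38.4 mL → factor 38.4/0.18 = 213.33
Step 5: 170 μL + 2600 μL = 2770 μL total → factor 2770/170 = 16.294
Dilution factor to tube 1 = 38.75; to tube 5 = 6.1798 × 10^6
[tube 1]/[tube 5] = (factor to tube 5)/(factor to tube 1) = 6.1798 × 10^6/38.75 = 1.59 × 10^5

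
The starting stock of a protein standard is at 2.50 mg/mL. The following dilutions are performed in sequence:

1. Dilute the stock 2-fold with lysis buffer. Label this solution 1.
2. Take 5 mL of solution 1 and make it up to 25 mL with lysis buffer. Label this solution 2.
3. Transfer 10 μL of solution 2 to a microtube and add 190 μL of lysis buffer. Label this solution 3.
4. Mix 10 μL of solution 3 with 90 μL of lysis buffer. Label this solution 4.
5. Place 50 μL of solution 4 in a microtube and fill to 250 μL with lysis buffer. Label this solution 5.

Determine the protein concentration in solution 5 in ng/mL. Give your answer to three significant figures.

250 ng/mL

Step 1: 2-fold → factor 2
Step 2: 5 mL brought to 25 mL → factor 25/5 = 5
Step 3: 10 μL + 190 μL = 200 μL total → factor 200/10 = 20
Step 4: 10 μL + 90 μL = 100 μL total → factor 100/10 = 10
Step 5: 50 μL brought to 250 μL → factor 250/50 = 5
Overall dilution factor = 2 × 5 × 20 × 10 × 5 = 10000
Final = 2.50 mg/mL / 10000 = 0.0002500 mg/mL = 250 ng/mL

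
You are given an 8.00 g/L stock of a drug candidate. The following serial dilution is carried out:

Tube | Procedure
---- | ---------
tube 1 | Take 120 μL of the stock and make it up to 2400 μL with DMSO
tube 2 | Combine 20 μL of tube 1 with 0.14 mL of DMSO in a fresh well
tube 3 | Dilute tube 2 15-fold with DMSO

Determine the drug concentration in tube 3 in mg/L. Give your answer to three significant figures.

Step 1: 120 μL brought to 2400 μL → factor 2400/120 = 20
Step 2: 20 μL + 0.14 mL = 160 μL total → factor 160/20 = 8
Step 3: 15-fold → factor 15
Overall dilution factor = 20 × 8 × 15 = 2400
Final = 8.00 g/L / 2400 = 0.003333 g/L = 3.33 mg/L

3.33 mg/L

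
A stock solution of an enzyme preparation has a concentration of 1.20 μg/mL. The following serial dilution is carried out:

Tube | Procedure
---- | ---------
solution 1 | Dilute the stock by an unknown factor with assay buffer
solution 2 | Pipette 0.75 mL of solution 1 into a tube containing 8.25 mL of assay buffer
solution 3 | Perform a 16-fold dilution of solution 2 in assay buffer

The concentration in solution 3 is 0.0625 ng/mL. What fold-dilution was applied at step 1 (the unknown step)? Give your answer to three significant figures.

Step 1: unknown factor x
Step 2: 0.75 mL + 8.25 mL = 9 mL total → factor 9/0.75 = 12
Step 3: 16-fold → factor 16
Product of known-step factors = 192
Overall factor = 1.20 μg/mL / (0.0625 ng/mL) = 19200
x = 19200 / 192 = 100

100-fold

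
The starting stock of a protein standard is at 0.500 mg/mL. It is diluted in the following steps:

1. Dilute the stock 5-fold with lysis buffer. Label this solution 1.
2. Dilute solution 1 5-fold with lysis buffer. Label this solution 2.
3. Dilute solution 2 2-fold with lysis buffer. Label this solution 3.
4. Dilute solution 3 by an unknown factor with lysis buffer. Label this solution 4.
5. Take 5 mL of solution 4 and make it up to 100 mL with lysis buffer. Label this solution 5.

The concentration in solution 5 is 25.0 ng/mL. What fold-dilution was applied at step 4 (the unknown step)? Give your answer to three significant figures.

Step 1: 5-fold → factor 5
Step 2: 5-fold → factor 5
Step 3: 2-fold → factor 2
Step 4: unknown factor x
Step 5: 5 mL brought to 100 mL → factor 100/5 = 20
Product of known-step factors = 1000
Overall factor = 0.500 mg/mL / (25.0 ng/mL) = 20000
x = 20000 / 1000 = 20.0

20.0-fold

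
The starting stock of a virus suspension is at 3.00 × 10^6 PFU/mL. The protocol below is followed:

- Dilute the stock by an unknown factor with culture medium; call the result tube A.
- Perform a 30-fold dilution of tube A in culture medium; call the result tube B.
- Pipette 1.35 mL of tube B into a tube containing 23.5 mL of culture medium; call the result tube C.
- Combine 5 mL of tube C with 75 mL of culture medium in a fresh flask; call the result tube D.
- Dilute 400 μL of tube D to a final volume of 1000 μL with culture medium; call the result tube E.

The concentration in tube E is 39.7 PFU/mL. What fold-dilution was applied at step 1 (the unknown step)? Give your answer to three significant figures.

Step 1: unknown factor x
Step 2: 30-fold → factor 30
Step 3: 1.35 mL + 23.5 mL = 24.85 mL total → factor 24.85/1.35 = 18.407
Step 4: 5 mL + 75 mL = 80 mL total → factor 80/5 = 16
Step 5: 400 μL brought to 1000 μL → factor 1000/400 = 2.5
Product of known-step factors = 22089
Overall factor = 3.00 × 10^6 PFU/mL / (39.7 PFU/mL) = 75567
x = 75567 / 22089 = 3.42

3.42-fold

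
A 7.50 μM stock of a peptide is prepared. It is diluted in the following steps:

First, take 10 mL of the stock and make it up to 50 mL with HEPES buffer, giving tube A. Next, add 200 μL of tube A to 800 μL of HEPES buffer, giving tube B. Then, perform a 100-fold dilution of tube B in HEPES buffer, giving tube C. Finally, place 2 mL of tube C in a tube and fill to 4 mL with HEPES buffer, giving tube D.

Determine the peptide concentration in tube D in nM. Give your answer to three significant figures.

Step 1: 10 mL brought to 50 mL → factor 50/10 = 5
Step 2: 200 μL + 800 μL = 1000 μL total → factor 1000/200 = 5
Step 3: 100-fold → factor 100
Step 4: 2 mL brought to 4 mL → factor 4/2 = 2
Overall dilution factor = 5 × 5 × 100 × 2 = 5000
Final = 7.50 μM / 5000 = 0.001500 μM = 1.50 nM

1.50 nM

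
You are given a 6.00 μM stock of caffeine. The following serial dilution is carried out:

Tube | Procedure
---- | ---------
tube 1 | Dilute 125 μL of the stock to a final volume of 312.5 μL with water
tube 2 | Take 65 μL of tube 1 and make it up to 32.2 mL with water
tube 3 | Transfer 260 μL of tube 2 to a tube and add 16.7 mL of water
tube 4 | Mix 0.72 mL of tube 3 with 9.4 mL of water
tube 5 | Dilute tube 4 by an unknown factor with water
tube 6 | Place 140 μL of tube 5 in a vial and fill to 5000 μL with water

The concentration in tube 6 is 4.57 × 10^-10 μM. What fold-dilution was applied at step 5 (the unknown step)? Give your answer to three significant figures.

324-fold

Step 1: 125 μL brought to 312.5 μL → factor 312.5/125 = 2.5
Step 2: 65 μL brought to 32.2 mL → factor 32200/65 = 495.38
Step 3: 260 μL + 16.7 mL = 16960 μL total → factor 16960/260 = 65.231
Step 4: 0.72 mL + 9.4 mL = 10.12 mL total → factor 10.12/0.72 = 14.056
Step 5: unknown factor x
Step 6: 140 μL brought to 5000 μL → factor 5000/140 = 35.714
Product of known-step factors = 4.0553 × 10^7
Overall factor = 6.00 μM / (4.57 × 10^-10 μM) = 1.3129 × 10^10
x = 1.3129 × 10^10 / 4.0553 × 10^7 = 324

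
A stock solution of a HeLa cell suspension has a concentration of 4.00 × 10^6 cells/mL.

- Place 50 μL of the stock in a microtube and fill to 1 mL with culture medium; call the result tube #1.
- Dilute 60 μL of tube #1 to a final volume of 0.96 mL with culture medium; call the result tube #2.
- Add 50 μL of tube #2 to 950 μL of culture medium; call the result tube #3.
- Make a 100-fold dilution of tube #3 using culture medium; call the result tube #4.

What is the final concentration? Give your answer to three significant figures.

6.25 cells/mL

Step 1: 50 μL brought to 1 mL → factor 1000/50 = 20
Step 2: 60 μL brought to 0.96 mL → factor 960/60 = 16
Step 3: 50 μL + 950 μL = 1000 μL total → factor 1000/50 = 20
Step 4: 100-fold → factor 100
Overall dilution factor = 20 × 16 × 20 × 100 = 6.4 × 10^5
Final = 4.00 × 10^6 cells/mL / 6.4 × 10^5 = 6.25 cells/mL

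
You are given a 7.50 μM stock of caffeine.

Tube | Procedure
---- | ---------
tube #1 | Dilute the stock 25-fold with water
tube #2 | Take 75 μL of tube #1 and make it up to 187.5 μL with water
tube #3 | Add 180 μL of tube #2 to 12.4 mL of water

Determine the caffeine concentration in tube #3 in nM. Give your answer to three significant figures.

1.72 nM

Step 1: 25-fold → factor 25
Step 2: 75 μL brought to 187.5 μL → factor 187.5/75 = 2.5
Step 3: 180 μL + 12.4 mL = 12580 μL total → factor 12580/180 = 69.889
Overall dilution factor = 25 × 2.5 × 69.889 = 4368.1
Final = 7.50 μM / 4368.1 = 0.001717 μM = 1.72 nM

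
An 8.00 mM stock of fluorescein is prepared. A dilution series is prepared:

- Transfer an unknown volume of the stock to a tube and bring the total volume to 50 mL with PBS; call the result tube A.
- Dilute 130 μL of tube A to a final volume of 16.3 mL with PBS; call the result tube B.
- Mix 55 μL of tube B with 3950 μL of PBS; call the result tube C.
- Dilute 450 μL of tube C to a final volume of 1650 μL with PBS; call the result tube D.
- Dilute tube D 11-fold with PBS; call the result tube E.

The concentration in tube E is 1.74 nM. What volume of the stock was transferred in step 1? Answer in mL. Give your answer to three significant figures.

Step 1: v brought to 50 mL → factor = 50 mL/v
Step 2: 130 μL brought to 16.3 mL → factor 16300/130 = 125.38
Step 3: 55 μL + 3950 μL = 4005 μL total → factor 4005/55 = 72.818
Step 4: 450 μL brought to 1650 μL → factor 1650/450 = 3.6667
Step 5: 11-fold → factor 11
Product of known-step factors = 3.6825 × 10^5
Overall factor = 8.00 mM / (1.74 nM) = 4.5977 × 10^6
Step-1 factor = 4.5977 × 10^6 / 3.6825 × 10^5 = 12.485
v = 50 mL / 12.485 = 4.00 mL

4.00 mL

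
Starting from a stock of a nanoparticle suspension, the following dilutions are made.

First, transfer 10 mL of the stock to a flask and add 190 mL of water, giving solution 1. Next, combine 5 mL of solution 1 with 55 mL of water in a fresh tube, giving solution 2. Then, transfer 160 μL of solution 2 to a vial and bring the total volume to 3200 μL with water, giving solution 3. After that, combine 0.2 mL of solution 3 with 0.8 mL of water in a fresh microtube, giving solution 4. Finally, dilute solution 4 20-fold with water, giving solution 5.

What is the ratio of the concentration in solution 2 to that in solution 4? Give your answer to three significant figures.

Step 1: 10 mL + 190 mL = 200 mL total → factor 200/10 = 20
Step 2: 5 mL + 55 mL = 60 mL total → factor 60/5 = 12
Step 3: 160 μL brought to 3200 μL → factor 3200/160 = 20
Step 4: 0.2 mL + 0.8 mL = 1 mL total → factor 1/0.2 = 5
Dilution factor to solution 2 = 240; to solution 4 = 24000
[solution 2]/[solution 4] = (factor to solution 4)/(factor to solution 2) = 24000/240 = 100

100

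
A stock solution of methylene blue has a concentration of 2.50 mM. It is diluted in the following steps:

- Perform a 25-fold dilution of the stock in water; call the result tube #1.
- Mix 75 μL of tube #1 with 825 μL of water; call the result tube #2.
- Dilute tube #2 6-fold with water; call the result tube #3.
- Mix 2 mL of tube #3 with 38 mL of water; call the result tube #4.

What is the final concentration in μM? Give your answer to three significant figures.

Step 1: 25-fold → factor 25
Step 2: 75 μL + 825 μL = 900 μL total → factor 900/75 = 12
Step 3: 6-fold → factor 6
Step 4: 2 mL + 38 mL = 40 mL total → factor 40/2 = 20
Overall dilution factor = 25 × 12 × 6 × 20 = 36000
Final = 2.50 mM / 36000 = 6.944 × 10^-5 mM = 0.0694 μM

0.0694 μM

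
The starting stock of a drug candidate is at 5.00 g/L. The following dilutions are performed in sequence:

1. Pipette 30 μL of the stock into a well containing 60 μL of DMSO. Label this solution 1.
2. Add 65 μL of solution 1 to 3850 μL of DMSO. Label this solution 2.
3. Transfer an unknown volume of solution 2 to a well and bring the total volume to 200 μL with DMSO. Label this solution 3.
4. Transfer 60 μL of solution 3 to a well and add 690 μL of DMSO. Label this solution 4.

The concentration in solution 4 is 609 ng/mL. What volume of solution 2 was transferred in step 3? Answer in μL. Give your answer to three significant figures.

55.0 μL

Step 1: 30 μL + 60 μL = 90 μL total → factor 90/30 = 3
Step 2: 65 μL + 3850 μL = 3915 μL total → factor 3915/65 = 60.231
Step 3: v brought to 200 μL → factor = 200 μL/v
Step 4: 60 μL + 690 μL = 750 μL total → factor 750/60 = 12.5
Product of known-step factors = 2258.7
Overall factor = 5.00 g/L / (609 ng/mL) = 8210.2
Step-3 factor = 8210.2 / 2258.7 = 3.635
v = 200 μL / 3.635 = 55.0 μL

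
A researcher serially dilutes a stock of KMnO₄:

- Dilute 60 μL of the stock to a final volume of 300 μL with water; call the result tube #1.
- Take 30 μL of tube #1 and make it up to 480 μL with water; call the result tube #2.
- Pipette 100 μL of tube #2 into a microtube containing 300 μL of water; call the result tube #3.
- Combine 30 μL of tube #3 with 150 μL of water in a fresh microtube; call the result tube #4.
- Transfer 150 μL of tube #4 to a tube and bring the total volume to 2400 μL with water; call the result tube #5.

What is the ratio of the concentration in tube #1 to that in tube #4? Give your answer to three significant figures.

384

Step 1: 60 μL brought to 300 μL → factor 300/60 = 5
Step 2: 30 μL brought to 480 μL → factor 480/30 = 16
Step 3: 100 μL + 300 μL = 400 μL total → factor 400/100 = 4
Step 4: 30 μL + 150 μL = 180 μL total → factor 180/30 = 6
Dilution factor to tube #1 = 5; to tube #4 = 1920
[tube #1]/[tube #4] = (factor to tube #4)/(factor to tube #1) = 1920/5 = 384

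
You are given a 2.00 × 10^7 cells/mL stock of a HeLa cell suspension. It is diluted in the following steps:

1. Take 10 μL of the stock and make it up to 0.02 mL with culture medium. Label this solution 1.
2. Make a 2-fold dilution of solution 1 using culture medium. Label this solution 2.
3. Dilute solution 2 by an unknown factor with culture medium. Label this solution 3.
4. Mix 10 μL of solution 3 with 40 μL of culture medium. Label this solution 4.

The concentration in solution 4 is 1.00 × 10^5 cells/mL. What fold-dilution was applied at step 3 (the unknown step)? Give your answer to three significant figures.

10.0-fold

Step 1: 10 μL brought to 0.02 mL → factor 20/10 = 2
Step 2: 2-fold → factor 2
Step 3: unknown factor x
Step 4: 10 μL + 40 μL = 50 μL total → factor 50/10 = 5
Product of known-step factors = 20
Overall factor = 2.00 × 10^7 cells/mL / (1.00 × 10^5 cells/mL) = 200
x = 200 / 20 = 10.0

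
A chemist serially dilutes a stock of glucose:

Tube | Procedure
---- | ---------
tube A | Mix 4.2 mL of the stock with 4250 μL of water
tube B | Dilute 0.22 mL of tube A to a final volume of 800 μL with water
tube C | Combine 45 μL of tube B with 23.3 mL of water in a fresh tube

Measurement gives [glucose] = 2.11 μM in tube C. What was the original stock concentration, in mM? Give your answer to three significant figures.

Step 1: 4.2 mL + 4250 μL = 8.45 mL total → factor 8.45/4.2 = 2.0119
Step 2: 0.22 mL brought to 800 μL → factor 0.8/0.22 = 3.6364
Step 3: 45 μL + 23.3 mL = 23345 μL total → factor 23345/45 = 518.78
Overall dilution factor = 2.0119 × 3.6364 × 518.78 = 3795.4
Stock = 2.11 μM × 3795.4 = 8008 μM = 8.01 mM

8.01 mM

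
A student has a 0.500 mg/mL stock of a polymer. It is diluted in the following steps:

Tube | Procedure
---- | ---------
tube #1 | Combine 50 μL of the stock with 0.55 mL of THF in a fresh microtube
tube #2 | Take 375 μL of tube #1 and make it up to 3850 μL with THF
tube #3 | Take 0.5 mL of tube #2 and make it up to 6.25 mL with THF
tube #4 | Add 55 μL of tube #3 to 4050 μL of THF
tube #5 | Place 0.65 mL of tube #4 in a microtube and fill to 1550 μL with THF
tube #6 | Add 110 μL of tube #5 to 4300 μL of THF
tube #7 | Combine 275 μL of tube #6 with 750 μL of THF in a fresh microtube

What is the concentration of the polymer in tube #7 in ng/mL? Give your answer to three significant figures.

Step 1: 50 μL + 0.55 mL = 600 μL total → factor 600/50 = 12
Step 2: 375 μL brought to 3850 μL → factor 3850/375 = 10.267
Step 3: 0.5 mL brought to 6.25 mL → factor 6.25/0.5 = 12.5
Step 4: 55 μL + 4050 μL = 4105 μL total → factor 4105/55 = 74.636
Step 5: 0.65 mL brought to 1550 μL → factor 1.55/0.65 = 2.3846
Step 6: 110 μL + 4300 μL = 4410 μL total → factor 4410/110 = 40.091
Step 7: 275 μL + 750 μL = 1025 μL total → factor 1025/275 = 3.7273
Overall dilution factor = 12 × 10.267 × 12.5 × 74.636 × 2.3846 × 40.091 × 3.7273 = 4.0957 × 10^7
Final = 0.500 mg/mL / 4.0957 × 10^7 = 1.221 × 10^-8 mg/mL = 0.0122 ng/mL

0.0122 ng/mL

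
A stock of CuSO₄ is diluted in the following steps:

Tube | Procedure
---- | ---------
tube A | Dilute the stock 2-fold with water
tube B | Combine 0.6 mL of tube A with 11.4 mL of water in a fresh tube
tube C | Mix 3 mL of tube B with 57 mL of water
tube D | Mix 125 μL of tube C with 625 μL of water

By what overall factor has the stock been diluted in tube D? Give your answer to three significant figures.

Step 1: 2-fold → factor 2
Step 2: 0.6 mL + 11.4 mL = 12 mL total → factor 12/0.6 = 20
Step 3: 3 mL + 57 mL = 60 mL total → factor 60/3 = 20
Step 4: 125 μL + 625 μL = 750 μL total → factor 750/125 = 6
Overall dilution factor = 2 × 20 × 20 × 6 = 4800

4.80 × 10^3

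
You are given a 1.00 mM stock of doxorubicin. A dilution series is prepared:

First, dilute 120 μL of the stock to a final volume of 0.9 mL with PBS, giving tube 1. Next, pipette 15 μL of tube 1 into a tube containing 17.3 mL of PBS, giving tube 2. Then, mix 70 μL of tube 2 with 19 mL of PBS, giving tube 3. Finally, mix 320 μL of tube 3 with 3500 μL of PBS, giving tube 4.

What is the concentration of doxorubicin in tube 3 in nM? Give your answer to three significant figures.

0.424 nM

Step 1: 120 μL brought to 0.9 mL → factor 900/120 = 7.5
Step 2: 15 μL + 17.3 mL = 17315 μL total → factor 17315/15 = 1154.3
Step 3: 70 μL + 19 mL = 19070 μL total → factor 19070/70 = 272.43
Dilution factor through tube 3 = 7.5 × 1154.3 × 272.43 = 2.3586 × 10^6
[tube 3] = 1.00 mM / 2.3586 × 10^6 = 4.240 × 10^-7 mM = 0.424 nM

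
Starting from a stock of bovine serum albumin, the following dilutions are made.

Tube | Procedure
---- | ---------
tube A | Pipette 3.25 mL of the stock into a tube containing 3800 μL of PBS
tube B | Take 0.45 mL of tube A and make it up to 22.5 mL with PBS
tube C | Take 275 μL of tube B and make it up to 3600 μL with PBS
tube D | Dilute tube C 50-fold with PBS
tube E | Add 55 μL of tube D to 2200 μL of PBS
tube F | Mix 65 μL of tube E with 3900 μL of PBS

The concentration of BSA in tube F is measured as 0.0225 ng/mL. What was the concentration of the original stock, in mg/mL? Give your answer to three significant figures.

3.99 mg/mL

Step 1: 3.25 mL + 3800 μL = 7.05 mL total → factor 7.05/3.25 = 2.1692
Step 2: 0.45 mL brought to 22.5 mL → factor 22.5/0.45 = 50
Step 3: 275 μL brought to 3600 μL → factor 3600/275 = 13.091
Step 4: 50-fold → factor 50
Step 5: 55 μL + 2200 μL = 2255 μL total → factor 2255/55 = 41
Step 6: 65 μL + 3900 μL = 3965 μL total → factor 3965/65 = 61
Overall dilution factor = 2.1692 × 50 × 13.091 × 50 × 41 × 61 = 1.7755 × 10^8
Stock = 0.0225 ng/mL × 1.7755 × 10^8 = 3.995 × 10^6 ng/mL = 3.99 mg/mL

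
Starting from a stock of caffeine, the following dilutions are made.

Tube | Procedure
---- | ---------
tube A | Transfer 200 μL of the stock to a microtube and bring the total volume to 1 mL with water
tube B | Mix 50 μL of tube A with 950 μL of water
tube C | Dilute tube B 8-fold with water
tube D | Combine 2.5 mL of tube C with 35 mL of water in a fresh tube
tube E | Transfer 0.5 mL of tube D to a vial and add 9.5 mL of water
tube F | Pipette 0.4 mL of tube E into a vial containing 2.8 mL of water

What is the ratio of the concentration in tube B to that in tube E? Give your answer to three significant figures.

2.40 × 10^3

Step 1: 200 μL brought to 1 mL → factor 1000/200 = 5
Step 2: 50 μL + 950 μL = 1000 μL total → factor 1000/50 = 20
Step 3: 8-fold → factor 8
Step 4: 2.5 mL + 35 mL = 37.5 mL total → factor 37.5/2.5 = 15
Step 5: 0.5 mL + 9.5 mL = 10 mL total → factor 10/0.5 = 20
Dilution factor to tube B = 100; to tube E = 2.4 × 10^5
[tube B]/[tube E] = (factor to tube E)/(factor to tube B) = 2.4 × 10^5/100 = 2.40 × 10^3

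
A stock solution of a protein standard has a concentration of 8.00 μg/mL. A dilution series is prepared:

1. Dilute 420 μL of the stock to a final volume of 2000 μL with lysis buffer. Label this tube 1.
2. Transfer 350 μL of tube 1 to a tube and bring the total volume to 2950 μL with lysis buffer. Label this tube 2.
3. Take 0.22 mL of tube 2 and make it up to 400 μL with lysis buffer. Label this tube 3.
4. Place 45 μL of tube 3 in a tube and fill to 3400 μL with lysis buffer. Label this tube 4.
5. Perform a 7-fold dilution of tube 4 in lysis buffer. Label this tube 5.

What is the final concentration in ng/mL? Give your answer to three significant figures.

Step 1: 420 μL brought to 2000 μL → factor 2000/420 = 4.7619
Step 2: 350 μL brought to 2950 μL → factor 2950/350 = 8.4286
Step 3: 0.22 mL brought to 400 μL → factor 0.4/0.22 = 1.8182
Step 4: 45 μL brought to 3400 μL → factor 3400/45 = 75.556
Step 5: 7-fold → factor 7
Overall dilution factor = 4.7619 × 8.4286 × 1.8182 × 75.556 × 7 = 38595
Final = 8.00 μg/mL / 38595 = 0.0002073 μg/mL = 0.207 ng/mL

0.207 ng/mL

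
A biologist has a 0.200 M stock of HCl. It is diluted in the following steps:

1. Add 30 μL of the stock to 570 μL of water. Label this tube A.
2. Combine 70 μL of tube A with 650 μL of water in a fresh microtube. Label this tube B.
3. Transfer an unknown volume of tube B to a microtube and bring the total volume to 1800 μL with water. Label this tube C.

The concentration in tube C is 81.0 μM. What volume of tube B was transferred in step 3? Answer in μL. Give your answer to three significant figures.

150 μL

Step 1: 30 μL + 570 μL = 600 μL total → factor 600/30 = 20
Step 2: 70 μL + 650 μL = 720 μL total → factor 720/70 = 10.286
Step 3: v brought to 1800 μL → factor = 1800 μL/v
Product of known-step factors = 205.71
Overall factor = 0.200 M / (81.0 μM) = 2469.1
Step-3 factor = 2469.1 / 205.71 = 12.003
v = 1800 μL / 12.003 = 150 μL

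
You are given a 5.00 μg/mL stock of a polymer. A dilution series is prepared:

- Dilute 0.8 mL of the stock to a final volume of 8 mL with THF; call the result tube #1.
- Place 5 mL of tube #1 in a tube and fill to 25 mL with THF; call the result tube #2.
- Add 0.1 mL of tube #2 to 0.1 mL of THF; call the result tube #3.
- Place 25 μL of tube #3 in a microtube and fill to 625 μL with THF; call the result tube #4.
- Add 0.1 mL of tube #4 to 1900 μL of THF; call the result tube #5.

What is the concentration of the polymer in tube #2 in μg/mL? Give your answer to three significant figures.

Step 1: 0.8 mL brought to 8 mL → factor 8/0.8 = 10
Step 2: 5 mL brought to 25 mL → factor 25/5 = 5
Dilution factor through tube #2 = 10 × 5 = 50
[tube #2] = 5.00 μg/mL / 50 = 0.100 μg/mL

0.100 μg/mL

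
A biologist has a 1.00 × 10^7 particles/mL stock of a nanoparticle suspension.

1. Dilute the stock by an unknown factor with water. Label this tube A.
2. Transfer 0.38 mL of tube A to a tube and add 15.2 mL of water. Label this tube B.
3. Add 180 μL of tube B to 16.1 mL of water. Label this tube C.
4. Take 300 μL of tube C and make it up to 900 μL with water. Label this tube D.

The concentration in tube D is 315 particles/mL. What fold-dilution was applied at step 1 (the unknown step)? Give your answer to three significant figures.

Step 1: unknown factor x
Step 2: 0.38 mL + 15.2 mL = 15.58 mL total → factor 15.58/0.38 = 41
Step 3: 180 μL + 16.1 mL = 16280 μL total → factor 16280/180 = 90.444
Step 4: 300 μL brought to 900 μL → factor 900/300 = 3
Product of known-step factors = 11125
Overall factor = 1.00 × 10^7 particles/mL / (315 particles/mL) = 31746
x = 31746 / 11125 = 2.85

2.85-fold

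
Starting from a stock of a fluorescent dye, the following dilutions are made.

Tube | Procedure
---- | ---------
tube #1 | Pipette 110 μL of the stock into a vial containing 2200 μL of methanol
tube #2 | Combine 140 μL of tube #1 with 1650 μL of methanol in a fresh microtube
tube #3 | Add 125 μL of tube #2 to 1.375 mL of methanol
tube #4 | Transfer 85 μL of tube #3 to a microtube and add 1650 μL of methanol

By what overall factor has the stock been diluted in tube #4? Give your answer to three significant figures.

6.58 × 10^4

Step 1: 110 μL + 2200 μL = 2310 μL total → factor 2310/110 = 21
Step 2: 140 μL + 1650 μL = 1790 μL total → factor 1790/140 = 12.786
Step 3: 125 μL + 1.375 mL = 1500 μL total → factor 1500/125 = 12
Step 4: 85 μL + 1650 μL = 1735 μL total → factor 1735/85 = 20.412
Overall dilution factor = 21 × 12.786 × 12 × 20.412 = 65767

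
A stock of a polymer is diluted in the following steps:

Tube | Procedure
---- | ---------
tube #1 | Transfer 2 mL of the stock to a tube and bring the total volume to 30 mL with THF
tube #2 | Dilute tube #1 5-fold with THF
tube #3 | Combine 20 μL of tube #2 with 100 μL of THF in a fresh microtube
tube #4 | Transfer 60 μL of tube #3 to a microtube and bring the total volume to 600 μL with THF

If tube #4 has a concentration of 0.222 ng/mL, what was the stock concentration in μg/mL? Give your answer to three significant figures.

Step 1: 2 mL brought to 30 mL → factor 30/2 = 15
Step 2: 5-fold → factor 5
Step 3: 20 μL + 100 μL = 120 μL total → factor 120/20 = 6
Step 4: 60 μL brought to 600 μL → factor 600/60 = 10
Overall dilution factor = 15 × 5 × 6 × 10 = 4500
Stock = 0.222 ng/mL × 4500 = 999.0 ng/mL = 0.999 μg/mL

0.999 μg/mL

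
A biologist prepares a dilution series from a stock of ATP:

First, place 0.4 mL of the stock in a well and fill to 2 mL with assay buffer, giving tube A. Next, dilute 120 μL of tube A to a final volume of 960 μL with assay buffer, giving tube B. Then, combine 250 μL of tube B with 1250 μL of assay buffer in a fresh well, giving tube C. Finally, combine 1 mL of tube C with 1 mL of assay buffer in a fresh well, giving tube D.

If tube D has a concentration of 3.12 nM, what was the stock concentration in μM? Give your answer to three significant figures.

1.50 μM

Step 1: 0.4 mL brought to 2 mL → factor 2/0.4 = 5
Step 2: 120 μL brought to 960 μL → factor 960/120 = 8
Step 3: 250 μL + 1250 μL = 1500 μL total → factor 1500/250 = 6
Step 4: 1 mL + 1 mL = 2 mL total → factor 2/1 = 2
Overall dilution factor = 5 × 8 × 6 × 2 = 480
Stock = 3.12 nM × 480 = 1498 nM = 1.50 μM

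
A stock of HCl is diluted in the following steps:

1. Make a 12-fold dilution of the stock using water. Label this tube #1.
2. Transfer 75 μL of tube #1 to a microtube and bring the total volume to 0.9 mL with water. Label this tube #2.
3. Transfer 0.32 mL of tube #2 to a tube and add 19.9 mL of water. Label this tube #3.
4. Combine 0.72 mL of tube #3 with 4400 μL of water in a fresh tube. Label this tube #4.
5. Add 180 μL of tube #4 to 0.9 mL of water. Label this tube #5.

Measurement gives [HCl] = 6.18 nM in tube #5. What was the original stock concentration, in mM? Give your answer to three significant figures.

Step 1: 12-fold → factor 12
Step 2: 75 μL brought to 0.9 mL → factor 900/75 = 12
Step 3: 0.32 mL + 19.9 mL = 20.22 mL total → factor 20.22/0.32 = 63.188
Step 4: 0.72 mL + 4400 μL = 5.12 mL total → factor 5.12/0.72 = 7.1111
Step 5: 180 μL + 0.9 mL = 1080 μL total → factor 1080/180 = 6
Overall dilution factor = 12 × 12 × 63.188 × 7.1111 × 6 = 3.8822 × 10^5
Stock = 6.18 nM × 3.8822 × 10^5 = 2.399 × 10^6 nM = 2.40 mM

2.40 mM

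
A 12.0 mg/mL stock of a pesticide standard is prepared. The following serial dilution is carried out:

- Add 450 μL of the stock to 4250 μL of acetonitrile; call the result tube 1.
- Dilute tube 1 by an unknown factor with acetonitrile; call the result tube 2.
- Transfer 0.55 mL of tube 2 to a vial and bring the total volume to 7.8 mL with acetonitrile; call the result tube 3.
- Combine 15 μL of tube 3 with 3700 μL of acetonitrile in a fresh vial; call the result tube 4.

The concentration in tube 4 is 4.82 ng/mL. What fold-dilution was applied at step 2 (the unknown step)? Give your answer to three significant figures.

Step 1: 450 μL + 4250 μL = 4700 μL total → factor 4700/450 = 10.444
Step 2: unknown factor x
Step 3: 0.55 mL brought to 7.8 mL → factor 7.8/0.55 = 14.182
Step 4: 15 μL + 3700 μL = 3715 μL total → factor 3715/15 = 247.67
Product of known-step factors = 36685
Overall factor = 12.0 mg/mL / (4.82 ng/mL) = 2.4896 × 10^6
x = 2.4896 × 10^6 / 36685 = 67.9

67.9-fold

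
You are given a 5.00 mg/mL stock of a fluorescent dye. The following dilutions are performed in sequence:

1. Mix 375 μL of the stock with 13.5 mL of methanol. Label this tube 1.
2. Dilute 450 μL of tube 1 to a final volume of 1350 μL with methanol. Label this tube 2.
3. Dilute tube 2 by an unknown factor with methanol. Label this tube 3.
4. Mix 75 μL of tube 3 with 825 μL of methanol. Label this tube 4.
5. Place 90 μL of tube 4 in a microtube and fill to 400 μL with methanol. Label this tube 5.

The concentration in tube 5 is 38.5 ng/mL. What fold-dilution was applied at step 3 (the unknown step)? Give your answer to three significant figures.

21.9-fold

Step 1: 375 μL + 13.5 mL = 13875 μL total → factor 13875/375 = 37
Step 2: 450 μL brought to 1350 μL → factor 1350/450 = 3
Step 3: unknown factor x
Step 4: 75 μL + 825 μL = 900 μL total → factor 900/75 = 12
Step 5: 90 μL brought to 400 μL → factor 400/90 = 4.4444
Product of known-step factors = 5920
Overall factor = 5.00 mg/mL / (38.5 ng/mL) = 1.2987 × 10^5
x = 1.2987 × 10^5 / 5920 = 21.9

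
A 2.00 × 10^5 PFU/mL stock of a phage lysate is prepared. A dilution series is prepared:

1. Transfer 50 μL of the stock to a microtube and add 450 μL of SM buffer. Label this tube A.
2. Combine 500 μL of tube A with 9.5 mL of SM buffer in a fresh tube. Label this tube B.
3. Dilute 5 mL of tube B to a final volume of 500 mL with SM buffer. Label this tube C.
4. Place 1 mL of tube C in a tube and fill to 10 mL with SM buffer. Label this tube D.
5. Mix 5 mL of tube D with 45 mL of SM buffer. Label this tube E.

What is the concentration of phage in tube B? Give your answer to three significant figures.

1.00 × 10^3 PFU/mL

Step 1: 50 μL + 450 μL = 500 μL total → factor 500/50 = 10
Step 2: 500 μL + 9.5 mL = 10000 μL total → factor 10000/500 = 20
Dilution factor through tube B = 10 × 20 = 200
[tube B] = 2.00 × 10^5 PFU/mL / 200 = 1.00 × 10^3 PFU/mL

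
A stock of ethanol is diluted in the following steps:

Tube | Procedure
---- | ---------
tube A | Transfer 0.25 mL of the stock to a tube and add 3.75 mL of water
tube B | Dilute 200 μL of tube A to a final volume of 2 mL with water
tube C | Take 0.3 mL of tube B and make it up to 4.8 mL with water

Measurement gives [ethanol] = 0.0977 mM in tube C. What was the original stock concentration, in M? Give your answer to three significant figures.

0.250 M

Step 1: 0.25 mL + 3.75 mL = 4 mL total → factor 4/0.25 = 16
Step 2: 200 μL brought to 2 mL → factor 2000/200 = 10
Step 3: 0.3 mL brought to 4.8 mL → factor 4.8/0.3 = 16
Overall dilution factor = 16 × 10 × 16 = 2560
Stock = 0.0977 mM × 2560 = 250.1 mM = 0.250 M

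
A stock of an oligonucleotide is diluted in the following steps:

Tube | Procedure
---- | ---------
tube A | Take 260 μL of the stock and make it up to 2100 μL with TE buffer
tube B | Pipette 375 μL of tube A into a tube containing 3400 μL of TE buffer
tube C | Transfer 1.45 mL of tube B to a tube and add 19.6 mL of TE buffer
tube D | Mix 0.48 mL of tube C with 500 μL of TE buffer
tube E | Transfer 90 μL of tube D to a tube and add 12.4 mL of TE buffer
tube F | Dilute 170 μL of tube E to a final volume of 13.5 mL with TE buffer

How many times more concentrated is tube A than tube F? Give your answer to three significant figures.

Step 1: 260 μL brought to 2100 μL → factor 2100/260 = 8.0769
Step 2: 375 μL + 3400 μL = 3775 μL total → factor 3775/375 = 10.067
Step 3: 1.45 mL + 19.6 mL = 21.05 mL total → factor 21.05/1.45 = 14.517
Step 4: 0.48 mL + 500 μL = 0.98 mL total → factor 0.98/0.48 = 2.0417
Step 5: 90 μL + 12.4 mL = 12490 μL total → factor 12490/90 = 138.78
Step 6: 170 μL brought to 13.5 mL → factor 13500/170 = 79.412
Dilution factor to tube A = 8.0769; to tube F = 2.6559 × 10^7
[tube A]/[tube F] = (factor to tube F)/(factor to tube A) = 2.6559 × 10^7/8.0769 = 3.29 × 10^6

3.29 × 10^6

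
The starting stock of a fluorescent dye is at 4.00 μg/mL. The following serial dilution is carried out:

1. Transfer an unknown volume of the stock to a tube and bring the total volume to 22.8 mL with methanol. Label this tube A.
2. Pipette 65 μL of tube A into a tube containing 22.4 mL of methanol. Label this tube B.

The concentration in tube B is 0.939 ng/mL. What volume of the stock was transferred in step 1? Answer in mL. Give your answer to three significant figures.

Step 1: v brought to 22.8 mL → factor = 22.8 mL/v
Step 2: 65 μL + 22.4 mL = 22465 μL total → factor 22465/65 = 345.62
Product of known-step factors = 345.62
Overall factor = 4.00 μg/mL / (0.939 ng/mL) = 4259.9
Step-1 factor = 4259.9 / 345.62 = 12.325
v = 22.8 mL / 12.325 = 1.85 mL

1.85 mL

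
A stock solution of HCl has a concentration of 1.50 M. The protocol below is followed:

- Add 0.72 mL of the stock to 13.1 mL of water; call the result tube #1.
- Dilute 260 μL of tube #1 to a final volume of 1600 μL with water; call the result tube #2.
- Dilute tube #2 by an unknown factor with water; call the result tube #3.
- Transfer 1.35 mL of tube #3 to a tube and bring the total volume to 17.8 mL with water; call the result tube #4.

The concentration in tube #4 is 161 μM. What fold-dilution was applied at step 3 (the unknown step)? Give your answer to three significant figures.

5.98-fold

Step 1: 0.72 mL + 13.1 mL = 13.82 mL total → factor 13.82/0.72 = 19.194
Step 2: 260 μL brought to 1600 μL → factor 1600/260 = 6.1538
Step 3: unknown factor x
Step 4: 1.35 mL brought to 17.8 mL → factor 17.8/1.35 = 13.185
Product of known-step factors = 1557.4
Overall factor = 1.50 M / (161 μM) = 9316.8
x = 9316.8 / 1557.4 = 5.98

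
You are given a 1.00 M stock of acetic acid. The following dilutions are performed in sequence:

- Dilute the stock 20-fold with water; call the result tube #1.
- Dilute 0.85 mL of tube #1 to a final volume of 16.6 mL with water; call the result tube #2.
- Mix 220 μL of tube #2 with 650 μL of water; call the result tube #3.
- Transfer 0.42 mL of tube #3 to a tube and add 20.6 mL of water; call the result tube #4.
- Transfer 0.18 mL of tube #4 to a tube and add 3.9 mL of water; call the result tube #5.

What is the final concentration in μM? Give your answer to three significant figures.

Step 1: 20-fold → factor 20
Step 2: 0.85 mL brought to 16.6 mL → factor 16.6/0.85 = 19.529
Step 3: 220 μL + 650 μL = 870 μL total → factor 870/220 = 3.9545
Step 4: 0.42 mL + 20.6 mL = 21.02 mL total → factor 21.02/0.42 = 50.048
Step 5: 0.18 mL + 3.9 mL = 4.08 mL total → factor 4.08/0.18 = 22.667
Overall dilution factor = 20 × 19.529 × 3.9545 × 50.048 × 22.667 = 1.7522 × 10^6
Final = 1.00 M / 1.7522 × 10^6 = 5.707 × 10^-7 M = 0.571 μM

0.571 μM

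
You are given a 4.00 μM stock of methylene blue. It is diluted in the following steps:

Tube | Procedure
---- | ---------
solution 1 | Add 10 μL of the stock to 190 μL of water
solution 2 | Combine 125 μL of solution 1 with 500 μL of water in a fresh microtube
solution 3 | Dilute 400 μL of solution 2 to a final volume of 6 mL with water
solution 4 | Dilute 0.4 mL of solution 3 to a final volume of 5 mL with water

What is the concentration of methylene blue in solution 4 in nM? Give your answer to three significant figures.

0.213 nM

Step 1: 10 μL + 190 μL = 200 μL total → factor 200/10 = 20
Step 2: 125 μL + 500 μL = 625 μL total → factor 625/125 = 5
Step 3: 400 μL brought to 6 mL → factor 6000/400 = 15
Step 4: 0.4 mL brought to 5 mL → factor 5/0.4 = 12.5
Overall dilution factor = 20 × 5 × 15 × 12.5 = 18750
Final = 4.00 μM / 18750 = 0.0002133 μM = 0.213 nM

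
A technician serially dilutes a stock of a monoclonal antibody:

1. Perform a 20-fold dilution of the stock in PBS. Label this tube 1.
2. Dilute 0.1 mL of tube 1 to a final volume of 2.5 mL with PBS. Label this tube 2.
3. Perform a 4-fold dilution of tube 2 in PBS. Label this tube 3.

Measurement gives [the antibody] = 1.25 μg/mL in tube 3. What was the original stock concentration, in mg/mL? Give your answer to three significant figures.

2.50 mg/mL

Step 1: 20-fold → factor 20
Step 2: 0.1 mL brought to 2.5 mL → factor 2.5/0.1 = 25
Step 3: 4-fold → factor 4
Overall dilution factor = 20 × 25 × 4 = 2000
Stock = 1.25 μg/mL × 2000 = 2500 μg/mL = 2.50 mg/mL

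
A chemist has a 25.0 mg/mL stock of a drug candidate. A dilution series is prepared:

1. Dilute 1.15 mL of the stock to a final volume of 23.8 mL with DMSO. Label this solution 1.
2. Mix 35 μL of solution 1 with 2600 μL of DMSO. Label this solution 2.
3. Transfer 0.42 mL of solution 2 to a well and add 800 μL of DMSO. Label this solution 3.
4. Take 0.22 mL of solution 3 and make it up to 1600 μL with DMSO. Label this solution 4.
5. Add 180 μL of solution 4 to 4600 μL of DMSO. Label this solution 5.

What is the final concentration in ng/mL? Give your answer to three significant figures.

Step 1: 1.15 mL brought to 23.8 mL → factor 23.8/1.15 = 20.696
Step 2: 35 μL + 2600 μL = 2635 μL total → factor 2635/35 = 75.286
Step 3: 0.42 mL + 800 μL = 1.22 mL total → factor 1.22/0.42 = 2.9048
Step 4: 0.22 mL brought to 1600 μL → factor 1.6/0.22 = 7.2727
Step 5: 180 μL + 4600 μL = 4780 μL total → factor 4780/180 = 26.556
Overall dilution factor = 20.696 × 75.286 × 2.9048 × 7.2727 × 26.556 = 8.7409 × 10^5
Final = 25.0 mg/mL / 8.7409 × 10^5 = 2.860 × 10^-5 mg/mL = 28.6 ng/mL

28.6 ng/mL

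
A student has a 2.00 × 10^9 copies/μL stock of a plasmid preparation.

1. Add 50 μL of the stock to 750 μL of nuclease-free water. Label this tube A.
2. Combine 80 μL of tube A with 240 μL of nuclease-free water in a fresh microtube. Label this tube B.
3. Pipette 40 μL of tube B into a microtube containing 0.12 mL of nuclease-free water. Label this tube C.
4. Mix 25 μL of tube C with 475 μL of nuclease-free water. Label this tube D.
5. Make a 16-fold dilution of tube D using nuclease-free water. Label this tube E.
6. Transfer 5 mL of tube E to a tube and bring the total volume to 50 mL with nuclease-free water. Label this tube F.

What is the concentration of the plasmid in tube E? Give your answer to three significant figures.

Step 1: 50 μL + 750 μL = 800 μL total → factor 800/50 = 16
Step 2: 80 μL + 240 μL = 320 μL total → factor 320/80 = 4
Step 3: 40 μL + 0.12 mL = 160 μL total → factor 160/40 = 4
Step 4: 25 μL + 475 μL = 500 μL total → factor 500/25 = 20
Step 5: 16-fold → factor 16
Dilution factor through tube E = 16 × 4 × 4 × 20 × 16 = 81920
[tube E] = 2.00 × 10^9 copies/μL / 81920 = 2.44 × 10^4 copies/μL

2.44 × 10^4 copies/μL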